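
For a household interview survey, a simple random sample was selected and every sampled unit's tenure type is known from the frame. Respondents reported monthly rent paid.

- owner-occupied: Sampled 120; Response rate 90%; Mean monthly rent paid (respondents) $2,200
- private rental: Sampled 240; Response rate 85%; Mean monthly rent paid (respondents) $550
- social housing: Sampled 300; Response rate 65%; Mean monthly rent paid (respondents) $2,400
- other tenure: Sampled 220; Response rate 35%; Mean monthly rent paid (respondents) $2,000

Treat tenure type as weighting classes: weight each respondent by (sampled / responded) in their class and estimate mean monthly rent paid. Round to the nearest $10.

$1,770

With weight = n_sampled/n_responded per class, the weighted class total is n_sampled:
  owner-occupied: 120 × 2200 = 264,000
  private rental: 240 × 550 = 132,000
  social housing: 300 × 2400 = 720,000
  other tenure: 220 × 2000 = 440,000
Adjusted estimate = 1,556,000 / 880 = 1768.18 → $1,770.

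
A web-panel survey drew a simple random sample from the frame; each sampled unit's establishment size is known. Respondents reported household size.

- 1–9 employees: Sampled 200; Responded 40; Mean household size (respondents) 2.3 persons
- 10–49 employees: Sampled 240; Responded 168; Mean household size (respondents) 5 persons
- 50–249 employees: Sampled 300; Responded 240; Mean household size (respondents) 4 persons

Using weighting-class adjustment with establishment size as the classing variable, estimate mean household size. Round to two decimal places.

Response rates by class: 1–9 employees 40/200 = 20%, 10–49 employees 168/240 = 70%, 50–249 employees 240/300 = 80%.
Each respondent's weight = sampled/responded in their class; summing within a class gives n_sampled, so:
  1–9 employees: 200 × 2.3 = 460
  10–49 employees: 240 × 5 = 1200
  50–249 employees: 300 × 4 = 1200
Adjusted estimate = 2860 / 740 = 3.86486 → 3.86.

3.86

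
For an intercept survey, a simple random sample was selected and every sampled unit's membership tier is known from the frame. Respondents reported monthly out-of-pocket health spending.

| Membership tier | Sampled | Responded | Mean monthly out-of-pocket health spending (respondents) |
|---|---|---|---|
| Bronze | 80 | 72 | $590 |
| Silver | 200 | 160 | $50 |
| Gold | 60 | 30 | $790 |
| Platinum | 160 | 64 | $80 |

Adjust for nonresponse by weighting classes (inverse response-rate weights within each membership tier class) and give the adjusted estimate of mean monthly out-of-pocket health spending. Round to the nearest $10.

Response rates by class: Bronze 72/80 = 90%, Silver 160/200 = 80%, Gold 30/60 = 50%, Platinum 64/160 = 40%.
With weight = n_sampled/n_responded per class, the weighted class total is n_sampled:
  Bronze: 80 × 590 = 47,200
  Silver: 200 × 50 = 10,000
  Gold: 60 × 790 = 47,400
  Platinum: 160 × 80 = 12,800
Adjusted estimate = 117,400 / 500 = 234.8 → $230.

$230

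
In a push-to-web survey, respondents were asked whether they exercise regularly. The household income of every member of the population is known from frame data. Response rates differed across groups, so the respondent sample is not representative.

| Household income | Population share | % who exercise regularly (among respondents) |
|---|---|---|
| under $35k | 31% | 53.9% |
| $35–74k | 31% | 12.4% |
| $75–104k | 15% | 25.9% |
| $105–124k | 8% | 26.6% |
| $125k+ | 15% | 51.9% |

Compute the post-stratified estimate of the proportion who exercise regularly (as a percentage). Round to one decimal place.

Reweight to the known household income distribution:
  under $35k: 0.31 × 53.9 = 16.709
  $35–74k: 0.31 × 12.4 = 3.844
  $75–104k: 0.15 × 25.9 = 3.885
  $105–124k: 0.08 × 26.6 = 2.128
  $125k+: 0.15 × 51.9 = 7.785
Post-stratified estimate = 34.351 → 34.4%.

34.4%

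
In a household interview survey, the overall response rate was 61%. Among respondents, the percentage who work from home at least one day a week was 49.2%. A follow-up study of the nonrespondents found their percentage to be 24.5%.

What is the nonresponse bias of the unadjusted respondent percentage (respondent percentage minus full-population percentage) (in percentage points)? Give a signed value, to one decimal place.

+9.6 percentage points

Nonresponse fraction = 1 − 0.61 = 0.39.
Bias = (nonresponse fraction) × (respondent percentage − nonrespondent percentage)
     = 0.39 × (49.2 − 24.5) = 0.39 × 24.7 = 9.633.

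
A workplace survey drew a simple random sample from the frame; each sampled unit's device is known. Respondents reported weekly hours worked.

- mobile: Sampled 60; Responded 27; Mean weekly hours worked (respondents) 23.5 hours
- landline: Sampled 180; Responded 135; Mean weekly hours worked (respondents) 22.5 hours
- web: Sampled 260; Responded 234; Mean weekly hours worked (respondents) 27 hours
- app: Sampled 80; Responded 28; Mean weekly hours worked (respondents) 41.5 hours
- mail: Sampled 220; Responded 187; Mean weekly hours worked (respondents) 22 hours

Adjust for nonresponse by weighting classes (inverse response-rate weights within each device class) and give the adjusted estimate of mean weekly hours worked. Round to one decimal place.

Response rates by class: mobile 27/60 = 45%, landline 135/180 = 75%, web 234/260 = 90%, app 28/80 = 35%, mail 187/220 = 85%.
Inverse-response-rate weighting restores each class to its sampled count, so class totals weight by n_sampled:
  mobile: 60 × 23.5 = 1410
  landline: 180 × 22.5 = 4050
  web: 260 × 27 = 7020
  app: 80 × 41.5 = 3320
  mail: 220 × 22 = 4840
Adjusted estimate = 20,640 / 800 = 25.8 → 25.8.

25.8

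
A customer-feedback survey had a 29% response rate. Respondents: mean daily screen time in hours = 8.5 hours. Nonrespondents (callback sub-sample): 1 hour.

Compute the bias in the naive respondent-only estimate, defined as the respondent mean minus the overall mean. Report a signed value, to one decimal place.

+5.3

Nonresponse fraction = 1 − 0.29 = 0.71.
Bias = (nonresponse fraction) × (respondent mean − nonrespondent mean)
     = 0.71 × (8.5 − 1) = 0.71 × 7.5 = 5.325.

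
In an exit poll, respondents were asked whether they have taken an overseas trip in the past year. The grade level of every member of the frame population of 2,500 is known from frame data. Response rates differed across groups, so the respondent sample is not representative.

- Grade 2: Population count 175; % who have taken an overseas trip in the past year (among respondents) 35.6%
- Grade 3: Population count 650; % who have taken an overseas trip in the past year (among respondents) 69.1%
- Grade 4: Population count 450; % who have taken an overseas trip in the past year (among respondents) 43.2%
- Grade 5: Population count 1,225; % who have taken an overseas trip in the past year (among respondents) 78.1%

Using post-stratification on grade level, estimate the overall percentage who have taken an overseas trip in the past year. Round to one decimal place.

Reweight to the known grade level distribution:
  Grade 2: (175/2,500) × 35.6 = 2.492
  Grade 3: (650/2,500) × 69.1 = 17.966
  Grade 4: (450/2,500) × 43.2 = 7.776
  Grade 5: (1,225/2,500) × 78.1 = 38.269
Post-stratified estimate = 66.503 → 66.5%.

66.5%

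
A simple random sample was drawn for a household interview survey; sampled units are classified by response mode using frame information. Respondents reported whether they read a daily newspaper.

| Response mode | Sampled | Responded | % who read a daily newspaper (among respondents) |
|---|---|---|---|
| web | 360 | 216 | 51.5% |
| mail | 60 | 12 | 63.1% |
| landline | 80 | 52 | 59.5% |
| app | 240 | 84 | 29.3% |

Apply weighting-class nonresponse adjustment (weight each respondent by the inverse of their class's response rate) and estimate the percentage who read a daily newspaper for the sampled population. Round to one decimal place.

46.1%

Class response rates: web 216/360 = 60%, mail 12/60 = 20%, landline 52/80 = 65%, app 84/240 = 35%.
With weight = n_sampled/n_responded per class, the weighted class total is n_sampled:
  web: 360 × 51.5 = 18,540
  mail: 60 × 63.1 = 3786
  landline: 80 × 59.5 = 4760
  app: 240 × 29.3 = 7032
Adjusted estimate = 34,118 / 740 = 46.1054 → 46.1%.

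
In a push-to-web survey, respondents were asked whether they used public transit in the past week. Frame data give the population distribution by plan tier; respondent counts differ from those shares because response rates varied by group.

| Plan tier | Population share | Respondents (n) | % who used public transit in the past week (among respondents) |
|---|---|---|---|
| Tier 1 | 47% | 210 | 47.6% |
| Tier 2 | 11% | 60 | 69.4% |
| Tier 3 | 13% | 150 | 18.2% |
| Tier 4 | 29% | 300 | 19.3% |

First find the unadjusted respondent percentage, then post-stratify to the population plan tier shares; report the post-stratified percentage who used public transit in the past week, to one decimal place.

Without adjustment, the pooled respondent share is:
  (210/720)×47.6 + (60/720)×69.4 + (150/720)×18.2 + (300/720)×19.3 = 31.5%
Post-stratified estimate weights by population shares:
  0.47×47.6 + 0.11×69.4 + 0.13×18.2 + 0.29×19.3 = 37.969%

38.0%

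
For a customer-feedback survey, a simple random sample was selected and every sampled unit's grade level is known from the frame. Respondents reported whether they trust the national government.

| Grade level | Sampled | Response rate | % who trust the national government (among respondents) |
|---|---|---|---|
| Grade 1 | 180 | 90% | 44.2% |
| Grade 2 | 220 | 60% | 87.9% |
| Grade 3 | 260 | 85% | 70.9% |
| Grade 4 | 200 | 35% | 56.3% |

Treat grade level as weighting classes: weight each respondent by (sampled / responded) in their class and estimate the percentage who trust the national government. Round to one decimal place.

66.3%

Inverse-response-rate weighting restores each class to its sampled count, so class totals weight by n_sampled:
  Grade 1: 180 × 44.2 = 7956
  Grade 2: 220 × 87.9 = 19,338
  Grade 3: 260 × 70.9 = 18,434
  Grade 4: 200 × 56.3 = 11,260
Adjusted estimate = 56,988 / 860 = 66.2651 → 66.3%.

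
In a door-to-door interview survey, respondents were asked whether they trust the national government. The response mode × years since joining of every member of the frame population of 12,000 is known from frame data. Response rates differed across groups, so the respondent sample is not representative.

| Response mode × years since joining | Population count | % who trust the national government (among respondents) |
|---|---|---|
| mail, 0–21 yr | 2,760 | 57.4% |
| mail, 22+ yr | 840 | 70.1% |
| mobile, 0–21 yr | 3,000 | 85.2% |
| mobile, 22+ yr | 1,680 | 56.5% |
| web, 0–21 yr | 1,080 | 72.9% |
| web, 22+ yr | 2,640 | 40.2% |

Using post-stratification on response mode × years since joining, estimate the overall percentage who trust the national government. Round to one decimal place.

62.7%

Weight each group's respondent value by its population share:
  mail, 0–21 yr: (2,760/12,000) × 57.4 = 13.202
  mail, 22+ yr: (840/12,000) × 70.1 = 4.907
  mobile, 0–21 yr: (3,000/12,000) × 85.2 = 21.3
  mobile, 22+ yr: (1,680/12,000) × 56.5 = 7.91
  web, 0–21 yr: (1,080/12,000) × 72.9 = 6.561
  web, 22+ yr: (2,640/12,000) × 40.2 = 8.844
Post-stratified estimate = 62.724 → 62.7%.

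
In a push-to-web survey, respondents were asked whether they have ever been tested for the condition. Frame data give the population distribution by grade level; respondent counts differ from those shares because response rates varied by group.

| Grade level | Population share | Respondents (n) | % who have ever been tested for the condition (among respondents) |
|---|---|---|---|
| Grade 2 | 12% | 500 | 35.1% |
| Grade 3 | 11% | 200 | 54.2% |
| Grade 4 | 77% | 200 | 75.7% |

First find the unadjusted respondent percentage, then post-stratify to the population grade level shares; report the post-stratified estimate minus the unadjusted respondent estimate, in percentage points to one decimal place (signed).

+20.1 percentage points

Without adjustment, the pooled respondent share is:
  (500/900)×35.1 + (200/900)×54.2 + (200/900)×75.7 = 48.3667%
Reweighting by population grade level shares:
  0.12×35.1 + 0.11×54.2 + 0.77×75.7 = 68.463%
Difference = 68.463 − 48.3667 = 20.0963 pp.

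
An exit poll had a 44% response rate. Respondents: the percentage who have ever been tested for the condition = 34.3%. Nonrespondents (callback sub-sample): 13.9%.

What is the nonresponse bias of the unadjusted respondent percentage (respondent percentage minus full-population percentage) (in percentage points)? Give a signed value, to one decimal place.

Nonresponse fraction = 1 − 0.44 = 0.56.
Bias = (nonresponse fraction) × (respondent percentage − nonrespondent percentage)
     = 0.56 × (34.3 − 13.9) = 0.56 × 20.4 = 11.424.

+11.4 percentage points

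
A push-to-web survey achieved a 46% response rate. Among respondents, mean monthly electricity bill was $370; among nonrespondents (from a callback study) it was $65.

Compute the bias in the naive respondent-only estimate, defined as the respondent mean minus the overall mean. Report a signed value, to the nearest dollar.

+$165

Nonresponse fraction = 1 − 0.46 = 0.54.
Bias = (nonresponse fraction) × (respondent mean − nonrespondent mean)
     = 0.54 × (370 − 65) = 0.54 × 305 = 164.7.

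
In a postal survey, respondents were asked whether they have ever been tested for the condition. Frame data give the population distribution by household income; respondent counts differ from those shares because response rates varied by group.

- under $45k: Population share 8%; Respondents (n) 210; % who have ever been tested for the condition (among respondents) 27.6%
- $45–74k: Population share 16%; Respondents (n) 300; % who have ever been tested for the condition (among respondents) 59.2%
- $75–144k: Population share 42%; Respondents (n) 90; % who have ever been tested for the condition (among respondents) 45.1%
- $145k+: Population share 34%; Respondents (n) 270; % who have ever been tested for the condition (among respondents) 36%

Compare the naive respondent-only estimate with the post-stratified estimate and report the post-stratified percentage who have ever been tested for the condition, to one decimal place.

Unadjusted (pooled respondent) estimate weights by respondent counts:
  (210/870)×27.6 + (300/870)×59.2 + (90/870)×45.1 + (270/870)×36 = 42.9138%
Post-stratifying to population shares instead:
  0.08×27.6 + 0.16×59.2 + 0.42×45.1 + 0.34×36 = 42.862%

42.9%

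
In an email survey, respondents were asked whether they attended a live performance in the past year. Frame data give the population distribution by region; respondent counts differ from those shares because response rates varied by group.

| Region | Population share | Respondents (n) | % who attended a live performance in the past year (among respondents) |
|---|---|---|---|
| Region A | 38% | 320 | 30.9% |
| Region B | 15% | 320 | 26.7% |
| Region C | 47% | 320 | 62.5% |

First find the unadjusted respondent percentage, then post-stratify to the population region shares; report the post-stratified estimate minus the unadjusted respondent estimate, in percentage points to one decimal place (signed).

+5.1 percentage points

Without adjustment, the pooled respondent share is:
  (320/960)×30.9 + (320/960)×26.7 + (320/960)×62.5 = 40.0333%
Post-stratified estimate weights by population shares:
  0.38×30.9 + 0.15×26.7 + 0.47×62.5 = 45.122%
Difference = 45.122 − 40.0333 = 5.0887 pp.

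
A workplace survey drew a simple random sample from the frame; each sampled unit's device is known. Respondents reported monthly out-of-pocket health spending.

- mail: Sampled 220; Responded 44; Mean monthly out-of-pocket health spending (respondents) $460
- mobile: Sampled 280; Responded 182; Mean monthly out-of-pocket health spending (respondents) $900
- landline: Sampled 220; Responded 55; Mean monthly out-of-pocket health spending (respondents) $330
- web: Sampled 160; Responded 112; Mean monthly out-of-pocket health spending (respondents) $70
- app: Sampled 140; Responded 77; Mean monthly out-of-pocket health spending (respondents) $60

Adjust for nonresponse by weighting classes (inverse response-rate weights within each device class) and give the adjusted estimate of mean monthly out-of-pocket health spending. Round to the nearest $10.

Response rates by class: mail 44/220 = 20%, mobile 182/280 = 65%, landline 55/220 = 25%, web 112/160 = 70%, app 77/140 = 55%.
Weighting each respondent by the inverse class response rate inflates each class back to its sampled size, so the class weight is n_sampled:
  mail: 220 × 460 = 101,200
  mobile: 280 × 900 = 252,000
  landline: 220 × 330 = 72,600
  web: 160 × 70 = 11,200
  app: 140 × 60 = 8400
Adjusted estimate = 445,400 / 1,020 = 436.667 → $440.

$440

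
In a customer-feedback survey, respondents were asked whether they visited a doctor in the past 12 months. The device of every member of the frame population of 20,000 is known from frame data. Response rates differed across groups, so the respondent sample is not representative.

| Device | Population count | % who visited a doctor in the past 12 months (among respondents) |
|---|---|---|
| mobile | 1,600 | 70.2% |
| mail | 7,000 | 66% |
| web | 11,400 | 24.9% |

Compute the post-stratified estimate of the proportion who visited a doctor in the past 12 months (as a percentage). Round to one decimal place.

42.9%

Each cell contributes population-share × respondent value:
  mobile: (1,600/20,000) × 70.2 = 5.616
  mail: (7,000/20,000) × 66 = 23.1
  web: (11,400/20,000) × 24.9 = 14.193
Post-stratified estimate = 42.909 → 42.9%.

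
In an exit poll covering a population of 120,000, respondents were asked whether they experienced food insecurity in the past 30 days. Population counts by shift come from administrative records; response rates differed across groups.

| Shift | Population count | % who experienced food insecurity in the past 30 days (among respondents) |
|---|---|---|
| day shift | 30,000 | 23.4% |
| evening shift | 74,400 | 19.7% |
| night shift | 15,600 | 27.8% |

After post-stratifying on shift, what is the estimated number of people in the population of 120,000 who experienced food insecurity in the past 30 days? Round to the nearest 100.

Apply each group's respondent rate to its population count:
  day shift: 30,000 × 23.4% = 7020
  evening shift: 74,400 × 19.7% = 14656.8
  night shift: 15,600 × 27.8% = 4336.8
Estimated total = 26013.6 → 26,000.

26,000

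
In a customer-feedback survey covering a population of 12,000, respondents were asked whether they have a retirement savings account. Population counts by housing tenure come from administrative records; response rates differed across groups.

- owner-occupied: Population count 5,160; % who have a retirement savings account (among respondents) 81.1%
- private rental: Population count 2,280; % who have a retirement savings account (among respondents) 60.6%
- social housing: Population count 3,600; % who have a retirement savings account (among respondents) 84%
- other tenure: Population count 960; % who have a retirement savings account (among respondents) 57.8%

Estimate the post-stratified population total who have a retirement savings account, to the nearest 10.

9,150

Estimated count per cell = population count × respondent percentage:
  owner-occupied: 5,160 × 81.1% = 4184.76
  private rental: 2,280 × 60.6% = 1381.68
  social housing: 3,600 × 84% = 3024
  other tenure: 960 × 57.8% = 554.88
Estimated total = 9145.32 → 9,150.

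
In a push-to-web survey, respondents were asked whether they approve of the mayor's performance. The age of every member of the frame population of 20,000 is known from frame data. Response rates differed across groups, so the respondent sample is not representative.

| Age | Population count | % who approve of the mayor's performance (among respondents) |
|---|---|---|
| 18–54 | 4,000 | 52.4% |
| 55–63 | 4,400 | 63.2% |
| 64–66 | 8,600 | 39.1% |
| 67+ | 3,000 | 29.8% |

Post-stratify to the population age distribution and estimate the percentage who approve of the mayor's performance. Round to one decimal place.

Post-stratification weights by population share, not respondent share:
  18–54: (4,000/20,000) × 52.4 = 10.48
  55–63: (4,400/20,000) × 63.2 = 13.904
  64–66: (8,600/20,000) × 39.1 = 16.813
  67+: (3,000/20,000) × 29.8 = 4.47
Post-stratified estimate = 45.667 → 45.7%.

45.7%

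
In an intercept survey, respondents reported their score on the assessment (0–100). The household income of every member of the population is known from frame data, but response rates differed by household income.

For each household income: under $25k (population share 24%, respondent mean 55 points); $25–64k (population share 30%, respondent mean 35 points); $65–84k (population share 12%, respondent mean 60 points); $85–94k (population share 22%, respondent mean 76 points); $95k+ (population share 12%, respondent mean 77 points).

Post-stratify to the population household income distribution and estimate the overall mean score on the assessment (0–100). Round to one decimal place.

Weight each group's respondent value by its population share:
  under $25k: 0.24 × 55 = 13.2
  $25–64k: 0.3 × 35 = 10.5
  $65–84k: 0.12 × 60 = 7.2
  $85–94k: 0.22 × 76 = 16.72
  $95k+: 0.12 × 77 = 9.24
Post-stratified estimate = 56.86 → 56.9.

56.9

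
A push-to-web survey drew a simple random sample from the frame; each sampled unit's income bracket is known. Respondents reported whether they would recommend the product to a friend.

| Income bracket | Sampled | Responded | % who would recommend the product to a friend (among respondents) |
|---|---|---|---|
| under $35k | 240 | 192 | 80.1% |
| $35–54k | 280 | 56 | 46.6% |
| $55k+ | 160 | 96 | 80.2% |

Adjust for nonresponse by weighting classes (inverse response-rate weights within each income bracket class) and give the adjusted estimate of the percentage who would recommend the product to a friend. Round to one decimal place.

66.3%

Class response rates: under $35k 192/240 = 80%, $35–54k 56/280 = 20%, $55k+ 96/160 = 60%.
Each respondent's weight = sampled/responded in their class; summing within a class gives n_sampled, so:
  under $35k: 240 × 80.1 = 19,224
  $35–54k: 280 × 46.6 = 13,048
  $55k+: 160 × 80.2 = 12,832
Adjusted estimate = 45,104 / 680 = 66.3294 → 66.3%.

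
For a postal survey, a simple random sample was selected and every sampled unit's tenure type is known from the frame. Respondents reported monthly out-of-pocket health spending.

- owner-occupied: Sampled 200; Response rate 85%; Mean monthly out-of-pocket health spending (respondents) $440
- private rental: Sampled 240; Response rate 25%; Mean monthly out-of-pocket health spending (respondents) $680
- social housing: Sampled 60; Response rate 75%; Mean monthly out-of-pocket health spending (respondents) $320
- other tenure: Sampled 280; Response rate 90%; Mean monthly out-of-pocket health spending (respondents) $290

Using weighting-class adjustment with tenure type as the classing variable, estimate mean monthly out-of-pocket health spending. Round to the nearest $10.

With weight = n_sampled/n_responded per class, the weighted class total is n_sampled:
  owner-occupied: 200 × 440 = 88,000
  private rental: 240 × 680 = 163,200
  social housing: 60 × 320 = 19,200
  other tenure: 280 × 290 = 81,200
Adjusted estimate = 351,600 / 780 = 450.769 → $450.

$450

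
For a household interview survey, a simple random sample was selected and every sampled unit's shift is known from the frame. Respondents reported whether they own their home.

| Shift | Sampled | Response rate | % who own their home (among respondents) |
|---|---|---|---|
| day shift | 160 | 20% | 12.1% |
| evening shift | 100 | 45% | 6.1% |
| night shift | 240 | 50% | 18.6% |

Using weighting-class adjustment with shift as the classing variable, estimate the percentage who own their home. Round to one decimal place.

14.0%

With weight = n_sampled/n_responded per class, the weighted class total is n_sampled:
  day shift: 160 × 12.1 = 1936
  evening shift: 100 × 6.1 = 610
  night shift: 240 × 18.6 = 4464
Adjusted estimate = 7010 / 500 = 14.02 → 14.0%.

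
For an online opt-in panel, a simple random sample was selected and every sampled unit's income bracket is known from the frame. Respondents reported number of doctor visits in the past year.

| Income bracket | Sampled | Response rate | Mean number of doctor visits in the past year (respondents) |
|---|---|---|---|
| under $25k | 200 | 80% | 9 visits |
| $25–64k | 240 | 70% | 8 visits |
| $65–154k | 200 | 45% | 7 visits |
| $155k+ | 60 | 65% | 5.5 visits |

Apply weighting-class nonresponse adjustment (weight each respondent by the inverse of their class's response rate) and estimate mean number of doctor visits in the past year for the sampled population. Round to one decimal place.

7.8

Weighting each respondent by the inverse class response rate inflates each class back to its sampled size, so the class weight is n_sampled:
  under $25k: 200 × 9 = 1800
  $25–64k: 240 × 8 = 1920
  $65–154k: 200 × 7 = 1400
  $155k+: 60 × 5.5 = 330
Adjusted estimate = 5450 / 700 = 7.78571 → 7.8.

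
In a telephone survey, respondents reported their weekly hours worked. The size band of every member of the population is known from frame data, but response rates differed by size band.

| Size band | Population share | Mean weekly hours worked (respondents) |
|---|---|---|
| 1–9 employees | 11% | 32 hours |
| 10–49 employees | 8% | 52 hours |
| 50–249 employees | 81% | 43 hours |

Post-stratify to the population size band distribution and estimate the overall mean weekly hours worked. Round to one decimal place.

Post-stratification weights by population share, not respondent share:
  1–9 employees: 0.11 × 32 = 3.52
  10–49 employees: 0.08 × 52 = 4.16
  50–249 employees: 0.81 × 43 = 34.83
Post-stratified estimate = 42.51 → 42.5.

42.5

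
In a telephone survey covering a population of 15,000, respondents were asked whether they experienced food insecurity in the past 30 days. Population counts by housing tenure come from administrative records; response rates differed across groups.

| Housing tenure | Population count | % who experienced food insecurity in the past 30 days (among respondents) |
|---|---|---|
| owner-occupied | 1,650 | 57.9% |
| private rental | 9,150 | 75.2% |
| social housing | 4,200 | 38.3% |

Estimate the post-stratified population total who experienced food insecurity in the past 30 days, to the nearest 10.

9,440

Apply each group's respondent rate to its population count:
  owner-occupied: 1,650 × 57.9% = 955.35
  private rental: 9,150 × 75.2% = 6880.8
  social housing: 4,200 × 38.3% = 1608.6
Estimated total = 9444.75 → 9,440.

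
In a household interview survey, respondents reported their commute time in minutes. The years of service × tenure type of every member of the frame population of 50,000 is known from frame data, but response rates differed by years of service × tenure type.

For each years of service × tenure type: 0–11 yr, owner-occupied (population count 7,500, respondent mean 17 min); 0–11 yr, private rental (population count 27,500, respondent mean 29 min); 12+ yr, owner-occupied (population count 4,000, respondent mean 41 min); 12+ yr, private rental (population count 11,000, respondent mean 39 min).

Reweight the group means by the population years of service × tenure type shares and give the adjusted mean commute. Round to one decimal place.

30.4

Weight each group's respondent value by its population share:
  0–11 yr, owner-occupied: (7,500/50,000) × 17 = 2.55
  0–11 yr, private rental: (27,500/50,000) × 29 = 15.95
  12+ yr, owner-occupied: (4,000/50,000) × 41 = 3.28
  12+ yr, private rental: (11,000/50,000) × 39 = 8.58
Post-stratified estimate = 30.36 → 30.4.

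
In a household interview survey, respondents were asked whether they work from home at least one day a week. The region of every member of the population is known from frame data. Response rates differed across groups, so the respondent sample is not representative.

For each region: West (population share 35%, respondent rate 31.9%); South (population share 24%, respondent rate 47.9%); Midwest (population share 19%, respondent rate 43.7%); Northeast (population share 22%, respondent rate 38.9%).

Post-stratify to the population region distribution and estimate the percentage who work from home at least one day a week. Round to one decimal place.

39.5%

Weight each group's respondent value by its population share:
  West: 0.35 × 31.9 = 11.165
  South: 0.24 × 47.9 = 11.496
  Midwest: 0.19 × 43.7 = 8.303
  Northeast: 0.22 × 38.9 = 8.558
Post-stratified estimate = 39.522 → 39.5%.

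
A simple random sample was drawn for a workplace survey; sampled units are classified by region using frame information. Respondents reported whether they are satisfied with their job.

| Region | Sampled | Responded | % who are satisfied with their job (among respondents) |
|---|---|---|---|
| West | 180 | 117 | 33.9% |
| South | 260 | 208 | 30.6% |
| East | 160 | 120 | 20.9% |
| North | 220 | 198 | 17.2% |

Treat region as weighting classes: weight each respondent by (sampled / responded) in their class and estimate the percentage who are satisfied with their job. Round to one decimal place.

Class response rates: West 117/180 = 65%, South 208/260 = 80%, East 120/160 = 75%, North 198/220 = 90%.
Weighting each respondent by the inverse class response rate inflates each class back to its sampled size, so the class weight is n_sampled:
  West: 180 × 33.9 = 6102
  South: 260 × 30.6 = 7956
  East: 160 × 20.9 = 3344
  North: 220 × 17.2 = 3784
Adjusted estimate = 21,186 / 820 = 25.8366 → 25.8%.

25.8%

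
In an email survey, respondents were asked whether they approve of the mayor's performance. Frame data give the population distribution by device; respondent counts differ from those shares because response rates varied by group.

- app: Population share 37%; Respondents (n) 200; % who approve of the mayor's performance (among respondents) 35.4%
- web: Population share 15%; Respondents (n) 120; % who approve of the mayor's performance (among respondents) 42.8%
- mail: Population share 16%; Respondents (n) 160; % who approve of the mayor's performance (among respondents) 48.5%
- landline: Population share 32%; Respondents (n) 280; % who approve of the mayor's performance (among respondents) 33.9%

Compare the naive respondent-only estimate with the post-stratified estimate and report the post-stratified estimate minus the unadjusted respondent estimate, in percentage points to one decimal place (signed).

Unadjusted (pooled respondent) estimate weights by respondent counts:
  (200/760)×35.4 + (120/760)×42.8 + (160/760)×48.5 + (280/760)×33.9 = 38.7737%
Reweighting by population device shares:
  0.37×35.4 + 0.15×42.8 + 0.16×48.5 + 0.32×33.9 = 38.126%
Difference = 38.126 − 38.7737 = -0.6477 pp.

-0.6 percentage points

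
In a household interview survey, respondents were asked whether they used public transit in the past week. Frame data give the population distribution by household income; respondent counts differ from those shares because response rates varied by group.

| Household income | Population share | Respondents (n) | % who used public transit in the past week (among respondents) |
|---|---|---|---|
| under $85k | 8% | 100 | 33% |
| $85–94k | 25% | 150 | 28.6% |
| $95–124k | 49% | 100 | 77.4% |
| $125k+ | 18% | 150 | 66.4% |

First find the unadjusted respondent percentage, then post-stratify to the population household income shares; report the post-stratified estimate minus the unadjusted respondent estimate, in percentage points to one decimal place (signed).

+9.1 percentage points

Without adjustment, the pooled respondent share is:
  (100/500)×33 + (150/500)×28.6 + (100/500)×77.4 + (150/500)×66.4 = 50.58%
Reweighting by population household income shares:
  0.08×33 + 0.25×28.6 + 0.49×77.4 + 0.18×66.4 = 59.668%
Difference = 59.668 − 50.58 = 9.088 pp.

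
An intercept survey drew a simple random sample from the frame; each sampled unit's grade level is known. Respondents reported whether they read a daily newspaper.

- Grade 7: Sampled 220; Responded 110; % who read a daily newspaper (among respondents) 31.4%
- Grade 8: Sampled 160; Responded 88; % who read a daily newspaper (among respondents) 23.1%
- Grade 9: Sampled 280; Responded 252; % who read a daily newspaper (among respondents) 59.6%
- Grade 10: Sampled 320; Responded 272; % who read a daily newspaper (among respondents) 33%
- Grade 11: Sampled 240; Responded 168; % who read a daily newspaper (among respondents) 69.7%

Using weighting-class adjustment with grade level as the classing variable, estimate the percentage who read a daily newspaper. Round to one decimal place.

Class response rates: Grade 7 110/220 = 50%, Grade 8 88/160 = 55%, Grade 9 252/280 = 90%, Grade 10 272/320 = 85%, Grade 11 168/240 = 70%.
With weight = n_sampled/n_responded per class, the weighted class total is n_sampled:
  Grade 7: 220 × 31.4 = 6908
  Grade 8: 160 × 23.1 = 3696
  Grade 9: 280 × 59.6 = 16,688
  Grade 10: 320 × 33 = 10,560
  Grade 11: 240 × 69.7 = 16,728
Adjusted estimate = 54,580 / 1,220 = 44.7377 → 44.7%.

44.7%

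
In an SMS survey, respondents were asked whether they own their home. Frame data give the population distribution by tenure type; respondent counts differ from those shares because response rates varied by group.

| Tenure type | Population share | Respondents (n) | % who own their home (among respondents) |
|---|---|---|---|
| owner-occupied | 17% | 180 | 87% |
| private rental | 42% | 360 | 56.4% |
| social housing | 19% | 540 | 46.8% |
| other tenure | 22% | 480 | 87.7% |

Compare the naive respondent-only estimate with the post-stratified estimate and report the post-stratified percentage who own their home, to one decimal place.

Without adjustment, the pooled respondent share is:
  (180/1560)×87 + (360/1560)×56.4 + (540/1560)×46.8 + (480/1560)×87.7 = 66.2385%
Post-stratified estimate weights by population shares:
  0.17×87 + 0.42×56.4 + 0.19×46.8 + 0.22×87.7 = 66.664%

66.7%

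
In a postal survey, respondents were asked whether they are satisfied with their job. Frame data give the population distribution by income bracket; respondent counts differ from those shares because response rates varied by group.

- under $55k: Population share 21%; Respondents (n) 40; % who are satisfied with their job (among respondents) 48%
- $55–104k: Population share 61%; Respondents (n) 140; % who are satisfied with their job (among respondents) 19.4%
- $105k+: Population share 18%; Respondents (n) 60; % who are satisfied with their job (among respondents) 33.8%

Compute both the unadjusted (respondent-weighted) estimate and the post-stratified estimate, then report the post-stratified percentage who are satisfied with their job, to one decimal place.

Naive respondent-only estimate (weights = respondent counts):
  (40/240)×48 + (140/240)×19.4 + (60/240)×33.8 = 27.7667%
Post-stratified estimate weights by population shares:
  0.21×48 + 0.61×19.4 + 0.18×33.8 = 27.998%

28.0%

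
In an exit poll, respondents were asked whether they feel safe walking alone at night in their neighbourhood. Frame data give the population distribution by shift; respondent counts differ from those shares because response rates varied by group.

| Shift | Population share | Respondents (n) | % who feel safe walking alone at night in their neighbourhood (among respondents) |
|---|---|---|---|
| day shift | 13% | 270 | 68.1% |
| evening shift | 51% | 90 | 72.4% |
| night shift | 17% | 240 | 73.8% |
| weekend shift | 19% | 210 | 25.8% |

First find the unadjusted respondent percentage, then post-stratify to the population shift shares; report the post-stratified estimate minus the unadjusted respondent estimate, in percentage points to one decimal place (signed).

+3.9 percentage points

Without adjustment, the pooled respondent share is:
  (270/810)×68.1 + (90/810)×72.4 + (240/810)×73.8 + (210/810)×25.8 = 59.3%
Reweighting by population shift shares:
  0.13×68.1 + 0.51×72.4 + 0.17×73.8 + 0.19×25.8 = 63.225%
Difference = 63.225 − 59.3 = 3.925 pp.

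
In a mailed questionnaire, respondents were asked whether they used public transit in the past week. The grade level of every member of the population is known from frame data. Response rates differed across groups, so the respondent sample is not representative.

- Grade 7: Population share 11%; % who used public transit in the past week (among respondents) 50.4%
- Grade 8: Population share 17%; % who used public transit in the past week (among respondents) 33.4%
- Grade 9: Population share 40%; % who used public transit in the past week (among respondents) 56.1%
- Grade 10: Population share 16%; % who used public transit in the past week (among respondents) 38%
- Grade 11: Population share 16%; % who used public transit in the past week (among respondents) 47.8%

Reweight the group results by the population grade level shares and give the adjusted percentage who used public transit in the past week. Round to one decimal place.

Weight each group's respondent value by its population share:
  Grade 7: 0.11 × 50.4 = 5.544
  Grade 8: 0.17 × 33.4 = 5.678
  Grade 9: 0.4 × 56.1 = 22.44
  Grade 10: 0.16 × 38 = 6.08
  Grade 11: 0.16 × 47.8 = 7.648
Post-stratified estimate = 47.39 → 47.4%.

47.4%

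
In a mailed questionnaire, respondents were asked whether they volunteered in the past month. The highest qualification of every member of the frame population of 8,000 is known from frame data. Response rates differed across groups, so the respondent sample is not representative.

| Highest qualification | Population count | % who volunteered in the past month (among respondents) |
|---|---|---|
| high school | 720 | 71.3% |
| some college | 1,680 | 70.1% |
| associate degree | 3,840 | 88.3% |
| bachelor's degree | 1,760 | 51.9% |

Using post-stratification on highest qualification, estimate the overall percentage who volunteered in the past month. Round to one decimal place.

74.9%

Post-stratification weights by population share, not respondent share:
  high school: (720/8,000) × 71.3 = 6.417
  some college: (1,680/8,000) × 70.1 = 14.721
  associate degree: (3,840/8,000) × 88.3 = 42.384
  bachelor's degree: (1,760/8,000) × 51.9 = 11.418
Post-stratified estimate = 74.94 → 74.9%.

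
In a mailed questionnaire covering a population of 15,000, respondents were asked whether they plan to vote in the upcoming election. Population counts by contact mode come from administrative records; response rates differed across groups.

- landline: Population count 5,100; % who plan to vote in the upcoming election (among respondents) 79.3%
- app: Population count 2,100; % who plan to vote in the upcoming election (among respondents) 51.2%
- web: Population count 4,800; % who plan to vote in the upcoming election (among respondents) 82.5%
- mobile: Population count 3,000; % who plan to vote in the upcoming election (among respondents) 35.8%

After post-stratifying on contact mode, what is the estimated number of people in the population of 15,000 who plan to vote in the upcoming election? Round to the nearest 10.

Estimated count per cell = population count × respondent percentage:
  landline: 5,100 × 79.3% = 4044.3
  app: 2,100 × 51.2% = 1075.2
  web: 4,800 × 82.5% = 3960
  mobile: 3,000 × 35.8% = 1074
Estimated total = 10153.5 → 10,150.

10,150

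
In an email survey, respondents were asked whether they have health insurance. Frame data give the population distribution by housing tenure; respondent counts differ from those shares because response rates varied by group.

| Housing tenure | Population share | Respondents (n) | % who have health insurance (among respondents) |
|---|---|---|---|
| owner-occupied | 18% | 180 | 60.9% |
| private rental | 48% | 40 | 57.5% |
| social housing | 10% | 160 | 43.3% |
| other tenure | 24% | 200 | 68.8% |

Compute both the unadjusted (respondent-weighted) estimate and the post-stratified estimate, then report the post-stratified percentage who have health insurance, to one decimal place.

59.4%

Naive respondent-only estimate (weights = respondent counts):
  (180/580)×60.9 + (40/580)×57.5 + (160/580)×43.3 + (200/580)×68.8 = 58.5345%
Post-stratified estimate weights by population shares:
  0.18×60.9 + 0.48×57.5 + 0.1×43.3 + 0.24×68.8 = 59.404%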